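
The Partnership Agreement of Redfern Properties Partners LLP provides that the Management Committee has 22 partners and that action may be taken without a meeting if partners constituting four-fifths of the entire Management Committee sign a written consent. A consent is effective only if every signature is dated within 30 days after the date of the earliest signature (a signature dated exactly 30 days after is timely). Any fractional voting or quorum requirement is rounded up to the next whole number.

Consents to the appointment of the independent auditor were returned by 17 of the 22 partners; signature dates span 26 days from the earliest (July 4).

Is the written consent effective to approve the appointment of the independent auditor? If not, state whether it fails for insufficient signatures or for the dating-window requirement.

Signatures required: four-fifths of 22 — 4/5 of 22 = 17.60, rounded up to 18, so 18 needed; 17 signed. Insufficient.
Dating window: the latest signature is 26 days after the earliest; the limit is 30 days. Within the window.

Not effective — insufficient signatures.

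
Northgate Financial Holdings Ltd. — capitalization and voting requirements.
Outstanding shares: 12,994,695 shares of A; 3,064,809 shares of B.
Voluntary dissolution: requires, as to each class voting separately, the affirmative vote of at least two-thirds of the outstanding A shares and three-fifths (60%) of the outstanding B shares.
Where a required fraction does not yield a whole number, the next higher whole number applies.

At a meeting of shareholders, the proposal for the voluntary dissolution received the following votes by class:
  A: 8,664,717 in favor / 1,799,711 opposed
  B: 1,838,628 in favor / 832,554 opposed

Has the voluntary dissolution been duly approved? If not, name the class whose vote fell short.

Not approved — the B shares did not give the required vote.

A: 2/3 of 12994695 = 8663130; 8,663,130 required, 8,664,717 in favor — approved.
B: 3/5 of 3064809 = 1838885.40, rounded up to 1838886; 1,838,886 required, 1,838,628 in favor — not approved.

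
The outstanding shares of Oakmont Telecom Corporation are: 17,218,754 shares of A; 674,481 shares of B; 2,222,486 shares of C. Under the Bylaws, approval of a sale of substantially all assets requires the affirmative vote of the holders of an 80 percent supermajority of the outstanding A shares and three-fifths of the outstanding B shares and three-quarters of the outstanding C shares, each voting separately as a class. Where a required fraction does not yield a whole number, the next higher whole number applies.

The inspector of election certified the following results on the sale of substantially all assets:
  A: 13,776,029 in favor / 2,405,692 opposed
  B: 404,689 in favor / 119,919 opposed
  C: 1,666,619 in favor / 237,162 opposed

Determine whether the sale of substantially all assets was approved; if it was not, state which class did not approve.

Not approved — the C shares did not give the required vote.

A: 4/5 of 17218754 = 13775003.20, rounded up to 13775004; 13,775,004 required, 13,776,029 in favor — approved.
B: 3/5 of 674481 = 404688.60, rounded up to 404689; 404,689 required, 404,689 in favor — approved.
C: 3/4 of 2222486 = 1666864.50, rounded up to 1666865; 1,666,865 required, 1,666,619 in favor — not approved.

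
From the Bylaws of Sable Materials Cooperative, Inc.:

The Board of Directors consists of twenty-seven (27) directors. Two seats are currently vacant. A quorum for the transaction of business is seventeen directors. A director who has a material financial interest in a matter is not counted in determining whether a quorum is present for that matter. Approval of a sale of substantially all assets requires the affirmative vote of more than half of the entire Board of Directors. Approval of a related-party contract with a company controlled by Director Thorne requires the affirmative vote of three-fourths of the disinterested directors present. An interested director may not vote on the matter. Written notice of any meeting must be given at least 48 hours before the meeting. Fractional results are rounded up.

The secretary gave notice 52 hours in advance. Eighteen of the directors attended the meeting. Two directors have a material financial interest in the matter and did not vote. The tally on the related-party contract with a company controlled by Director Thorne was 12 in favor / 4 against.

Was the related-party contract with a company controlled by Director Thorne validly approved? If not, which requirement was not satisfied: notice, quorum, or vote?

Notice: 52 hours given; 48 required (52 ≥ 48). Satisfied.
Quorum: 18 present, but the 2 interested directors do not count, leaving 16. Quorum is 17. Not satisfied.
Vote: the related-party contract with a company controlled by Director Thorne requires three-fourths of the disinterested directors present (18 − 2 = 16). 3/4 of 16 = 12, so 12 affirmative votes are needed; 12 voted in favor. Satisfied. (Moot — without a quorum no business can be validly transacted.)

Invalid — quorum requirement not satisfied.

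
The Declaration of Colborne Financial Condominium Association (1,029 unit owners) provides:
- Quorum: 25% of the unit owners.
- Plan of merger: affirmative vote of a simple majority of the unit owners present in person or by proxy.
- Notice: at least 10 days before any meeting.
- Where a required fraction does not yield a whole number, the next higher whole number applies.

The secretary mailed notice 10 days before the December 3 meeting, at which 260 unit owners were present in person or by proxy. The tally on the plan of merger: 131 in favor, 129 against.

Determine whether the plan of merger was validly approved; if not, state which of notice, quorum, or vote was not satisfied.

Notice: 10 days given; 10 required. Satisfied.
Quorum: 25% of 1,029 = 257.25, rounded up to 258; 260 present. Satisfied.
Vote: requires a majority of those present (260); a majority of 260 is 131, so 131 needed; 131 in favor. Satisfied.

Valid — all requirements satisfied.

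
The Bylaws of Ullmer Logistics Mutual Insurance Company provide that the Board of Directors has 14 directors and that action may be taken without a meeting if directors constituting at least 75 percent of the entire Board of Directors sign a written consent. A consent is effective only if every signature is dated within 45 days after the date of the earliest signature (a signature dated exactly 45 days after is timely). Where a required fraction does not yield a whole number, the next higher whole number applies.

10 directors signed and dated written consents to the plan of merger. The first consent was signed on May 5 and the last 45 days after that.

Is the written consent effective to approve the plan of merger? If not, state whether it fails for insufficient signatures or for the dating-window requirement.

Signatures required: at least 75 percent of 14 — 3/4 of 14 = 10.50, rounded up to 11, so 11 needed; 10 signed. Insufficient.
Dating window: the latest signature is 45 days after the earliest; the limit is 45 days. Within the window.

Not effective — insufficient signatures.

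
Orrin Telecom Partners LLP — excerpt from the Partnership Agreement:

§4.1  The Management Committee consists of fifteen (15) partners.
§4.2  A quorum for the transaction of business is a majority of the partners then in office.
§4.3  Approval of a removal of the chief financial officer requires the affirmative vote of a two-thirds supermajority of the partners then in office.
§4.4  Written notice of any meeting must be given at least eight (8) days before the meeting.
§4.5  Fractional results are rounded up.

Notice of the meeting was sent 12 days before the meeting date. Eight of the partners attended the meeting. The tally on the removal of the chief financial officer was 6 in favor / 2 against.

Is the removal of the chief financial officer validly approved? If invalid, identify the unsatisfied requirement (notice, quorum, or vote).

Notice: 12 days given; 8 required (12 ≥ 8). Satisfied.
Quorum: 8 present; quorum is 8. Satisfied.
Vote: the removal of the chief financial officer requires two-thirds of the partners then in office (15). 2/3 of 15 = 10, so 10 affirmative votes are needed; 6 voted in favor. Not satisfied.

Invalid — vote requirement not satisfied.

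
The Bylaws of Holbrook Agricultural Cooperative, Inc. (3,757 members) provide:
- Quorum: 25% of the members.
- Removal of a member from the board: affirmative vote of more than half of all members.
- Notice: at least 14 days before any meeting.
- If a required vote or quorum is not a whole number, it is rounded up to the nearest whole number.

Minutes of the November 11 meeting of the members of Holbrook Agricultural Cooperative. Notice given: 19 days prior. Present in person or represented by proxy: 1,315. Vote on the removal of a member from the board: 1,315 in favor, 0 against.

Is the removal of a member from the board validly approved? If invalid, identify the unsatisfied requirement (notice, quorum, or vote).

Notice: 19 days given; 14 required. Satisfied.
Quorum: 25% of 3,757 = 939.25, rounded up to 940; 1,315 present. Satisfied.
Vote: requires a majority of all members (3,757); a majority of 3757 is 1879, so 1,879 needed; 1,315 in favor. Not satisfied.

Invalid — vote requirement not satisfied.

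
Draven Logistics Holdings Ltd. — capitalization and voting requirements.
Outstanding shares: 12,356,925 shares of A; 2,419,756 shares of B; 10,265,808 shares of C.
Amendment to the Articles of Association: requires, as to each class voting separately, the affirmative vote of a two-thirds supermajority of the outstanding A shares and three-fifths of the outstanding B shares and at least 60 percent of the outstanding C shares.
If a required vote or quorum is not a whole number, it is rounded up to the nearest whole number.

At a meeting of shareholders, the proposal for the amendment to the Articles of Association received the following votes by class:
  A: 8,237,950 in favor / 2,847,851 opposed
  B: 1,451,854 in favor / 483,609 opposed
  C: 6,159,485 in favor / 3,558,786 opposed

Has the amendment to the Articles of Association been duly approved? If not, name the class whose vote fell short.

A: 2/3 of 12356925 = 8237950; 8,237,950 required, 8,237,950 in favor — approved.
B: 3/5 of 2419756 = 1451853.60, rounded up to 1451854; 1,451,854 required, 1,451,854 in favor — approved.
C: 3/5 of 10265808 = 6159484.80, rounded up to 6159485; 6,159,485 required, 6,159,485 in favor — approved.

Approved — every class gave the required vote.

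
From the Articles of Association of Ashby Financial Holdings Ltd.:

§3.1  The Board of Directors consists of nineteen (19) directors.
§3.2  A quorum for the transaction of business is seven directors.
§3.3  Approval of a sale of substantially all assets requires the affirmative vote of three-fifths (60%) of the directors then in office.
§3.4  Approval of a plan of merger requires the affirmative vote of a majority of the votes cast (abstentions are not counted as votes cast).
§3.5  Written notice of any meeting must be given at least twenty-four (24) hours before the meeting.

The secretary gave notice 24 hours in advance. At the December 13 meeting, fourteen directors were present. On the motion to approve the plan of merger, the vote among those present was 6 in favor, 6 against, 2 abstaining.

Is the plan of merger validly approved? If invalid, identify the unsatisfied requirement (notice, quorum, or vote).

Invalid — vote requirement not satisfied.

Notice: 24 hours given; 24 required (24 ≥ 24). Satisfied.
Quorum: 14 present; quorum is 7. Satisfied.
Vote: the plan of merger requires a majority of the votes cast (14 present − 2 abstaining = 12). A majority of 12 is 7, so 7 affirmative votes are needed; 6 voted in favor. Not satisfied.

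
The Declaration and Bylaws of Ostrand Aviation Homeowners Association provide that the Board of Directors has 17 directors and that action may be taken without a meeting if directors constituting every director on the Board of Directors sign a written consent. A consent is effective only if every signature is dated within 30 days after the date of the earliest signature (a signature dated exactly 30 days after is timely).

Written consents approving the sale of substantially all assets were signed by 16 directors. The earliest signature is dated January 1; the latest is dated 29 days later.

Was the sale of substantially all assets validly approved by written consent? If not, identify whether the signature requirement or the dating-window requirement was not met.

Signatures required: every one of 17 — unanimous means all 17, so 17 needed; 16 signed. Insufficient.
Dating window: the latest signature is 29 days after the earliest; the limit is 30 days. Within the window.

Not effective — insufficient signatures.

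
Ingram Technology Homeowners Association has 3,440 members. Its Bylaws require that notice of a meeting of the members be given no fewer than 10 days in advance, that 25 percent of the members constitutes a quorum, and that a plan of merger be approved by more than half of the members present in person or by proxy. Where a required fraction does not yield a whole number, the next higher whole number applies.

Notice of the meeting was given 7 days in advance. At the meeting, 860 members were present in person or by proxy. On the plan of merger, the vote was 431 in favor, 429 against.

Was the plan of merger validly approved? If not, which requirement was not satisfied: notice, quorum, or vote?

Invalid — notice requirement not satisfied.

Notice: 7 days given; 10 required. Not satisfied.
Quorum: 25% of 3,440 = 860; 860 present. Satisfied.
Vote: requires a majority of those present (860); a majority of 860 is 431, so 431 needed; 431 in favor. Satisfied.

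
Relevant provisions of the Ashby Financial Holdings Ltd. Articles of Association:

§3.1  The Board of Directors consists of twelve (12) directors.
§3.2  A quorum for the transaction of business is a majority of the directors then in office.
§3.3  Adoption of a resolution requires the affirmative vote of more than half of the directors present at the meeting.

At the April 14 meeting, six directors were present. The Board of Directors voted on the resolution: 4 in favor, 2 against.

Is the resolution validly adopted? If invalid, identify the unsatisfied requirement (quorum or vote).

Invalid — quorum requirement not satisfied.

Quorum: 6 present; quorum is 7. Not satisfied.
Vote: the resolution requires a majority of the directors present (6). A majority of 6 is 4, so 4 affirmative votes are needed; 4 voted in favor. Satisfied. (Moot — without a quorum no business can be validly transacted.)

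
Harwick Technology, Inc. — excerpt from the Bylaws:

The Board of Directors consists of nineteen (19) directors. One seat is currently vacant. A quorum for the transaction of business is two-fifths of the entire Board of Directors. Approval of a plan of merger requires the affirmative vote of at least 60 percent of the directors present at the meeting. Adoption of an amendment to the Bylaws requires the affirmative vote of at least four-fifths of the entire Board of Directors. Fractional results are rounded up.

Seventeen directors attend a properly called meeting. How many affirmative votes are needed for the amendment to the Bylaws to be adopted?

The amendment to the Bylaws requires four-fifths of the entire Board of Directors (19).
4/5 of 19 = 15.20, rounded up to 16.

16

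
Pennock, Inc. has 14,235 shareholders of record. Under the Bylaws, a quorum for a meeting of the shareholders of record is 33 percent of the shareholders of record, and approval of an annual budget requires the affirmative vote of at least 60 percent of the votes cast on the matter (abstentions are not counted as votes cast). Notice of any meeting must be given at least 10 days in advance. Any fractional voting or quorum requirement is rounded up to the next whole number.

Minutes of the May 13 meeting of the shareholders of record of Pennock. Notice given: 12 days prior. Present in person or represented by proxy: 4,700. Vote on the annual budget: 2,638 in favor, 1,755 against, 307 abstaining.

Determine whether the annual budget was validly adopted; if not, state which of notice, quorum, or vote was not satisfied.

Valid — all requirements satisfied.

Notice: 12 days given; 10 required. Satisfied.
Quorum: 33% of 14,235 = 4,697.55, rounded up to 4,698; 4,700 present. Satisfied.
Vote: requires three-fifths of the votes cast (4,700 − 307 abstaining = 4,393); 3/5 of 4393 = 2635.80, rounded up to 2636, so 2,636 needed; 2,638 in favor. Satisfied.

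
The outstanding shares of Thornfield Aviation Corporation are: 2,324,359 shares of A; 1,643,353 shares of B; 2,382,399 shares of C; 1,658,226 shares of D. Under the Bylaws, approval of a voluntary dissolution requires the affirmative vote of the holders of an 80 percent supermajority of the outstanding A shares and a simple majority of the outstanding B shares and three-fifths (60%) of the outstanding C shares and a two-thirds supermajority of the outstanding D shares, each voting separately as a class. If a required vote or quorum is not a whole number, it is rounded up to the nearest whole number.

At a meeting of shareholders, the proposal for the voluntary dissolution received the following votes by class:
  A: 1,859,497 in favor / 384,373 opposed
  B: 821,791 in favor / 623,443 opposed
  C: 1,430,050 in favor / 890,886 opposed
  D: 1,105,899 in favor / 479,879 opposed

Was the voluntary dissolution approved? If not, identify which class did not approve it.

A: 4/5 of 2324359 = 1859487.20, rounded up to 1859488; 1,859,488 required, 1,859,497 in favor — approved.
B: a majority of 1643353 is 821677; 821,677 required, 821,791 in favor — approved.
C: 3/5 of 2382399 = 1429439.40, rounded up to 1429440; 1,429,440 required, 1,430,050 in favor — approved.
D: 2/3 of 1658226 = 1105484; 1,105,484 required, 1,105,899 in favor — approved.

Approved — every class gave the required vote.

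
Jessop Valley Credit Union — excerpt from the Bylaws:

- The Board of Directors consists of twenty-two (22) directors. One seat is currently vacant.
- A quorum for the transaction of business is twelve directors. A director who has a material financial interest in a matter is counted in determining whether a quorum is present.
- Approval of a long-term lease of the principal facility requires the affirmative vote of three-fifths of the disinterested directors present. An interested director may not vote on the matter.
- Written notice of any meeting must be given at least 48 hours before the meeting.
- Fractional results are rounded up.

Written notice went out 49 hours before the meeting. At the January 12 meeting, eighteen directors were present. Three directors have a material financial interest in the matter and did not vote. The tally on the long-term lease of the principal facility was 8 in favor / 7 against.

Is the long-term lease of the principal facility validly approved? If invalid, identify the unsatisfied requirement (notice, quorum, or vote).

Notice: 49 hours given; 48 required (49 ≥ 48). Satisfied.
Quorum: 18 present (interested directors count toward quorum); quorum is 12. Satisfied.
Vote: the long-term lease of the principal facility requires three-fifths of the disinterested directors present (18 − 3 = 15). 3/5 of 15 = 9, so 9 affirmative votes are needed; 8 voted in favor. Not satisfied.

Invalid — vote requirement not satisfied.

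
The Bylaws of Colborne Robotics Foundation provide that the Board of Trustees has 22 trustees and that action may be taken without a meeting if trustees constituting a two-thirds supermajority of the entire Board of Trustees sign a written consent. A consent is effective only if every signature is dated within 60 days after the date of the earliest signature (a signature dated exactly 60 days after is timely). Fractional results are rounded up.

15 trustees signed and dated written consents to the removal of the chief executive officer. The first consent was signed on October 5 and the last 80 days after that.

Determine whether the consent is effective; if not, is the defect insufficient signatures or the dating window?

Signatures required: a two-thirds supermajority of 22 — 2/3 of 22 = 14.67, rounded up to 15, so 15 needed; 15 signed. Sufficient.
Dating window: the latest signature is 80 days after the earliest; the limit is 60 days. Outside the window.

Not effective — dating-window requirement not satisfied.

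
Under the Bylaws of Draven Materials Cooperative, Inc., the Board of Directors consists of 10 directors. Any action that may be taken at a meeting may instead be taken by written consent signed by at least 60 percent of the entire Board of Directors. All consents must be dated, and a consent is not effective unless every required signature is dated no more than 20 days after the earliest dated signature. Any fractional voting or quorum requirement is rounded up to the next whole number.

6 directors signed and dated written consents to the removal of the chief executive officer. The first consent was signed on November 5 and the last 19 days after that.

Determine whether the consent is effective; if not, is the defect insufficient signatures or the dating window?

Effective — both the signature and dating-window requirements are satisfied.

Signatures required: at least 60 percent of 10 — 3/5 of 10 = 6, so 6 needed; 6 signed. Sufficient.
Dating window: the latest signature is 19 days after the earliest; the limit is 20 days. Within the window.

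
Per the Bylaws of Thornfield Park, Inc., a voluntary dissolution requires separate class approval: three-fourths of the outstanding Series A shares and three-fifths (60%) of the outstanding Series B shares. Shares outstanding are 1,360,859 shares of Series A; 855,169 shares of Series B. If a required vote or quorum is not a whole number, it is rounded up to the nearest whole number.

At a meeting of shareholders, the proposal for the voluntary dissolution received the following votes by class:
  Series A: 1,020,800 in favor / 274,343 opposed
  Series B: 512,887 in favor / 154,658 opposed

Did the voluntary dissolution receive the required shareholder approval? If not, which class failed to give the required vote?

Not approved — the Series B shares did not give the required vote.

Series A: 3/4 of 1360859 = 1020644.25, rounded up to 1020645; 1,020,645 required, 1,020,800 in favor — approved.
Series B: 3/5 of 855169 = 513101.40, rounded up to 513102; 513,102 required, 512,887 in favor — not approved.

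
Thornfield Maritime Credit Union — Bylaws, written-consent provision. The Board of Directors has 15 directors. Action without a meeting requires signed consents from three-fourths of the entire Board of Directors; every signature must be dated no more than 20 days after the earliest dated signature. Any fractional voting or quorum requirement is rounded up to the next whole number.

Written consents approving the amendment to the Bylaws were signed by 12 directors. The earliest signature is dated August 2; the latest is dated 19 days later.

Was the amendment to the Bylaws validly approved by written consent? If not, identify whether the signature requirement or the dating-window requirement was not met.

Effective — both the signature and dating-window requirements are satisfied.

Signatures required: three-fourths of 15 — 3/4 of 15 = 11.25, rounded up to 12, so 12 needed; 12 signed. Sufficient.
Dating window: the latest signature is 19 days after the earliest; the limit is 20 days. Within the window.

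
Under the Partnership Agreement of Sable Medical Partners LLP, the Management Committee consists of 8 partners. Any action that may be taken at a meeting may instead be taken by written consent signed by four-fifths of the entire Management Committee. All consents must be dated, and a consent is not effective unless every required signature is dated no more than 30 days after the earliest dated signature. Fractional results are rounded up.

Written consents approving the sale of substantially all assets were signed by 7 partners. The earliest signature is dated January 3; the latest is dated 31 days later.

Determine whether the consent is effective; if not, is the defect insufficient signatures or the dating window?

Signatures required: four-fifths of 8 — 4/5 of 8 = 6.40, rounded up to 7, so 7 needed; 7 signed. Sufficient.
Dating window: the latest signature is 31 days after the earliest; the limit is 30 days. Outside the window.

Not effective — dating-window requirement not satisfied.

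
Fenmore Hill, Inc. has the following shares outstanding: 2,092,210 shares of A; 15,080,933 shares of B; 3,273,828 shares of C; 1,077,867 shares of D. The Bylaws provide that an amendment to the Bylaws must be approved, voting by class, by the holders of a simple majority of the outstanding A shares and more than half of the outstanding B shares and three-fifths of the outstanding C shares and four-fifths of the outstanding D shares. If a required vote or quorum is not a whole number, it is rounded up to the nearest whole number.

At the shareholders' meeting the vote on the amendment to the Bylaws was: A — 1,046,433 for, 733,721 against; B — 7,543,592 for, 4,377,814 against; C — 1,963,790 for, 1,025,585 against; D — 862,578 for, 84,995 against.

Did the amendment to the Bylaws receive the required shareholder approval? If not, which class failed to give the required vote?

A: a majority of 2092210 is 1046106; 1,046,106 required, 1,046,433 in favor — approved.
B: a majority of 15080933 is 7540467; 7,540,467 required, 7,543,592 in favor — approved.
C: 3/5 of 3273828 = 1964296.80, rounded up to 1964297; 1,964,297 required, 1,963,790 in favor — not approved.
D: 4/5 of 1077867 = 862293.60, rounded up to 862294; 862,294 required, 862,578 in favor — approved.

Not approved — the C shares did not give the required vote.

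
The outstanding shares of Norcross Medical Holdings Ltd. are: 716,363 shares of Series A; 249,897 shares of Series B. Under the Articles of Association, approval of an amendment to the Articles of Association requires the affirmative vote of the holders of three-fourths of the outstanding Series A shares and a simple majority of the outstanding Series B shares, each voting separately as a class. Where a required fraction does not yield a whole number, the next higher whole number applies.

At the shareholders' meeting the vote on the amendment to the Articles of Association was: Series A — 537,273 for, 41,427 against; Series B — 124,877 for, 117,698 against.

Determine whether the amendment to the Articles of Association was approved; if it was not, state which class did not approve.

Series A: 3/4 of 716363 = 537272.25, rounded up to 537273; 537,273 required, 537,273 in favor — approved.
Series B: a majority of 249897 is 124949; 124,949 required, 124,877 in favor — not approved.

Not approved — the Series B shares did not give the required vote.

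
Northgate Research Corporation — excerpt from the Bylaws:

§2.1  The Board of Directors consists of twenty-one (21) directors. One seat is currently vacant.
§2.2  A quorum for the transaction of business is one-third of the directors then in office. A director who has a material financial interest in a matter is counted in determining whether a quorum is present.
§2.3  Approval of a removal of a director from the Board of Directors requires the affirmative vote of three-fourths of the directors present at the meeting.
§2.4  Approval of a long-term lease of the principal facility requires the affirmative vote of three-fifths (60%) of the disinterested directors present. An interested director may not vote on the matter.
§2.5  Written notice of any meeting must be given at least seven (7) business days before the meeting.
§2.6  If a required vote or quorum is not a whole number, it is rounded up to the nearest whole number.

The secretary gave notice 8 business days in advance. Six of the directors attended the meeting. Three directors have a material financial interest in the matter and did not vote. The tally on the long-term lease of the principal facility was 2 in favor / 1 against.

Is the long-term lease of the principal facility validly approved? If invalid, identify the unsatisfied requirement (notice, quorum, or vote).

Invalid — quorum requirement not satisfied.

Notice: 8 business days given; 7 required (8 ≥ 7). Satisfied.
Quorum: 6 present (interested directors count toward quorum); quorum is 7. Not satisfied.
Vote: the long-term lease of the principal facility requires three-fifths of the disinterested directors present (6 − 3 = 3). 3/5 of 3 = 1.80, rounded up to 2, so 2 affirmative votes are needed; 2 voted in favor. Satisfied. (Moot — without a quorum no business can be validly transacted.)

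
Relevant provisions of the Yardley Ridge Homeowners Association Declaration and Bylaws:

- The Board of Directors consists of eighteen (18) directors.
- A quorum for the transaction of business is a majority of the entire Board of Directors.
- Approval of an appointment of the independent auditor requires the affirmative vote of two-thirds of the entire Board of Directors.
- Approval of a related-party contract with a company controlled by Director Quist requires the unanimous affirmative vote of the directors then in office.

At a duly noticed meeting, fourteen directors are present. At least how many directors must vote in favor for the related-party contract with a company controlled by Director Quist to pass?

The related-party contract with a company controlled by Director Quist requires the unanimous vote of the directors then in office (18).
Unanimous means all 18.
(Only 14 can vote, so the related-party contract with a company controlled by Director Quist cannot pass at this meeting, but the required vote is still 18.)

18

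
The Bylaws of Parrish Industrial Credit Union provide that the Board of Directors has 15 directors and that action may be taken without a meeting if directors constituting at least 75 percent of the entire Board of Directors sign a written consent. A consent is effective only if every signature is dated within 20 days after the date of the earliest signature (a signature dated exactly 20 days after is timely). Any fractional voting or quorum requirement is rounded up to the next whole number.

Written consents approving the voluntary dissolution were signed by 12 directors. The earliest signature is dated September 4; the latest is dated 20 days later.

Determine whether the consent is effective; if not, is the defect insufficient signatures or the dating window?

Effective — both the signature and dating-window requirements are satisfied.

Signatures required: at least 75 percent of 15 — 3/4 of 15 = 11.25, rounded up to 12, so 12 needed; 12 signed. Sufficient.
Dating window: the latest signature is 20 days after the earliest; the limit is 20 days. Within the window.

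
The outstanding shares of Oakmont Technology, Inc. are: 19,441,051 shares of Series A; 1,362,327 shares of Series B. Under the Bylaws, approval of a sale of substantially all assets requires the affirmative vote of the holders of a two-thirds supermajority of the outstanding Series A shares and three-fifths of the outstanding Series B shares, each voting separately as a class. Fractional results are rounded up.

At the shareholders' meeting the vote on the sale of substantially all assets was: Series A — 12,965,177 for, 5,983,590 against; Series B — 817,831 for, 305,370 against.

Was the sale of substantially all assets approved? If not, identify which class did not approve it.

Approved — every class gave the required vote.

Series A: 2/3 of 19441051 = 12960700.67, rounded up to 12960701; 12,960,701 required, 12,965,177 in favor — approved.
Series B: 3/5 of 1362327 = 817396.20, rounded up to 817397; 817,397 required, 817,831 in favor — approved.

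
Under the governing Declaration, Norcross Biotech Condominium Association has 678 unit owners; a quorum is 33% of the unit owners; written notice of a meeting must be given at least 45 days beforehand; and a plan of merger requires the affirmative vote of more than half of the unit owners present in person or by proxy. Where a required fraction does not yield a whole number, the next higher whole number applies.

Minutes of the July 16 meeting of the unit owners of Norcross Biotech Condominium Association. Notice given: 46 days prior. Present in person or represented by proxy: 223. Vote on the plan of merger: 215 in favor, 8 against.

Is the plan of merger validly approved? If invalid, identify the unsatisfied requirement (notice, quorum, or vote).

Invalid — quorum requirement not satisfied.

Notice: 46 days given; 45 required. Satisfied.
Quorum: 33% of 678 = 223.74, rounded up to 224; 223 present. Not satisfied.
Vote: requires a majority of those present (223); a majority of 223 is 112, so 112 needed; 215 in favor. Satisfied.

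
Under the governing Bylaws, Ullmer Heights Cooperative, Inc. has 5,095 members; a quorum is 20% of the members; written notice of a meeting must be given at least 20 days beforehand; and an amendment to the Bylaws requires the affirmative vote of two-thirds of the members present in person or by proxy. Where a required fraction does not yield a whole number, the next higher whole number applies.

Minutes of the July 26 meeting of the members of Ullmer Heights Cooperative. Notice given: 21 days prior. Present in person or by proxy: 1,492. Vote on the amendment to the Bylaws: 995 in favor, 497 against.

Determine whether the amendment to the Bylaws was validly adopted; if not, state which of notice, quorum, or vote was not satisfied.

Notice: 21 days given; 20 required. Satisfied.
Quorum: 20% of 5,095 = 1,019; 1,492 present. Satisfied.
Vote: requires two-thirds of those present (1,492); 2/3 of 1492 = 994.67, rounded up to 995, so 995 needed; 995 in favor. Satisfied.

Valid — all requirements satisfied.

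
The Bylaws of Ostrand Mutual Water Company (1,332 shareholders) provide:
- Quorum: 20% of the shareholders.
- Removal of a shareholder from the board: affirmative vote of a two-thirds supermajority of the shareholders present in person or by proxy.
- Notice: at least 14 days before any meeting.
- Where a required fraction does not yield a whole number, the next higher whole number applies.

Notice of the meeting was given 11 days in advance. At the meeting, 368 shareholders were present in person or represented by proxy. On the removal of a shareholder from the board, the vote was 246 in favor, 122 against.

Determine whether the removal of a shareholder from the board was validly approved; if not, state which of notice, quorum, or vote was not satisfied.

Notice: 11 days given; 14 required. Not satisfied.
Quorum: 20% of 1,332 = 266.40, rounded up to 267; 368 present. Satisfied.
Vote: requires two-thirds of those present (368); 2/3 of 368 = 245.33, rounded up to 246, so 246 needed; 246 in favor. Satisfied.

Invalid — notice requirement not satisfied.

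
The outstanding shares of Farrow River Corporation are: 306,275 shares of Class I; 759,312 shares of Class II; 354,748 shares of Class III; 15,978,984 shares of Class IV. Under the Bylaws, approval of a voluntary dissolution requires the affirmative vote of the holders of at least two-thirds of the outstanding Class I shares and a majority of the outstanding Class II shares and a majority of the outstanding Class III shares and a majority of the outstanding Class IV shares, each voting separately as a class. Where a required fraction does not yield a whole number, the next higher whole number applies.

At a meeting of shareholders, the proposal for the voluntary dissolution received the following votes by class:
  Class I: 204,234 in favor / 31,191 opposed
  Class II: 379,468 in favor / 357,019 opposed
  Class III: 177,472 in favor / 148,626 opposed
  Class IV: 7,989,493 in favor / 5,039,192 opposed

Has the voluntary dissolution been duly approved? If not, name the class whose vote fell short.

Not approved — the Class II shares did not give the required vote.

Class I: 2/3 of 306275 = 204183.33, rounded up to 204184; 204,184 required, 204,234 in favor — approved.
Class II: a majority of 759312 is 379657; 379,657 required, 379,468 in favor — not approved.
Class III: a majority of 354748 is 177375; 177,375 required, 177,472 in favor — approved.
Class IV: a majority of 15978984 is 7989493; 7,989,493 required, 7,989,493 in favor — approved.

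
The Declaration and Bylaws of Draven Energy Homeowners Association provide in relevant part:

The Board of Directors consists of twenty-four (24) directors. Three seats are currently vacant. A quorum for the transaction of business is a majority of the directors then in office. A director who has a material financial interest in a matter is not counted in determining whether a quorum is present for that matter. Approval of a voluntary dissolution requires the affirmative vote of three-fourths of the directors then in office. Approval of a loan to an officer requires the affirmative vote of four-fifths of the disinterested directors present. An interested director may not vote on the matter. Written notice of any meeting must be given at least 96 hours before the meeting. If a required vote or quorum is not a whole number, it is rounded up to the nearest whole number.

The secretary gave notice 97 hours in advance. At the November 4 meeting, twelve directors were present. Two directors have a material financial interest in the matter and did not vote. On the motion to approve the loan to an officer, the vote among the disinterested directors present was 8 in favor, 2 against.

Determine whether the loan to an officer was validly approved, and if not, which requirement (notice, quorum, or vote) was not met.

Notice: 97 hours given; 96 required (97 ≥ 96). Satisfied.
Quorum: 12 present, but the 2 interested directors do not count, leaving 10. Quorum is 11. Not satisfied.
Vote: the loan to an officer requires four-fifths of the disinterested directors present (12 − 2 = 10). 4/5 of 10 = 8, so 8 affirmative votes are needed; 8 voted in favor. Satisfied. (Moot — without a quorum no business can be validly transacted.)

Invalid — quorum requirement not satisfied.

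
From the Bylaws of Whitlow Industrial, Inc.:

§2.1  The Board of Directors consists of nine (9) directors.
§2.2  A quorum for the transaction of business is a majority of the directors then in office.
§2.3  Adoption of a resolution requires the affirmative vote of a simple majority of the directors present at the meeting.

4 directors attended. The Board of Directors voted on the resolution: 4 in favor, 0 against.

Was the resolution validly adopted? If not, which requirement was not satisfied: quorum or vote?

Quorum: 4 present; quorum is 5. Not satisfied.
Vote: the resolution requires a majority of the directors present (4). A majority of 4 is 3, so 3 affirmative votes are needed; 4 voted in favor. Satisfied. (Moot — without a quorum no business can be validly transacted.)

Invalid — quorum requirement not satisfied.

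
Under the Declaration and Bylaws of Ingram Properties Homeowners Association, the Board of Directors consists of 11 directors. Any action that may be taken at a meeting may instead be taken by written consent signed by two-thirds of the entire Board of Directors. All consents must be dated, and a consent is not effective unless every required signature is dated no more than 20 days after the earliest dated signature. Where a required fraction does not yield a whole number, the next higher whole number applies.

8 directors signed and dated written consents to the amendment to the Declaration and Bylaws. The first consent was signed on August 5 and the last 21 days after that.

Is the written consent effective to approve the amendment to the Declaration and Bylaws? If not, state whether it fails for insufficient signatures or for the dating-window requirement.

Not effective — dating-window requirement not satisfied.

Signatures required: two-thirds of 11 — 2/3 of 11 = 7.33, rounded up to 8, so 8 needed; 8 signed. Sufficient.
Dating window: the latest signature is 21 days after the earliest; the limit is 20 days. Outside the window.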